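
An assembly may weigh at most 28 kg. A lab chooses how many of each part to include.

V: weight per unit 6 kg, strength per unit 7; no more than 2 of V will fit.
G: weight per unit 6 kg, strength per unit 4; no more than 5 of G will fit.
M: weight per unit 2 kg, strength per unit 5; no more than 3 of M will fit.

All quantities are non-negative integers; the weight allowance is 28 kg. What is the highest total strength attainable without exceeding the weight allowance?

This is a bounded integer knapsack.
M has the best ratio (5/2); taking only M gives at most 3×5 = 15 (stopped by the supply cap of 3).
Mixing does better — 2×V, 1×G, and 3×M: weight 24 ≤ 28, strength 2·7 + 1·4 + 3·5 = 33.

33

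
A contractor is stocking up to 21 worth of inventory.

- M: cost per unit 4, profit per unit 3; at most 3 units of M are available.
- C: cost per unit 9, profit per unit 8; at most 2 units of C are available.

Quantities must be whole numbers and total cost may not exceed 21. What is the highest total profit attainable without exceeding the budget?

This is a bounded integer knapsack.
2×C: cost 18 ≤ 21, profit 2·8 = 16.
3×M and 1×C: cost 21 ≤ 21, profit 3·3 + 1·8 = 17.
Best is 17.

17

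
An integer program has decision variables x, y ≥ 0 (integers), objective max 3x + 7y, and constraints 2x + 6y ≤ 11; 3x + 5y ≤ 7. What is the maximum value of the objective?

7

(x,y)=(0,1) is feasible, giving 7.
(x,y)=(1,0) is feasible, giving 3.
The best lattice point is (0,1), giving 7.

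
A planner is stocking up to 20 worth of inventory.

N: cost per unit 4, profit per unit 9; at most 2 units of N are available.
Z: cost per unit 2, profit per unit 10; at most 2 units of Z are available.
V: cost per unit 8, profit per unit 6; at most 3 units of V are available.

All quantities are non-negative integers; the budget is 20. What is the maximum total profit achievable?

44

This is a bounded integer knapsack.
Z has the best ratio (10/2); taking only Z gives at most 2×10 = 20 (stopped by the supply cap of 2).
Mixing does better — 2×N, 2×Z, and 1×V: cost 20 ≤ 20, profit 2·9 + 2·10 + 1·6 = 44.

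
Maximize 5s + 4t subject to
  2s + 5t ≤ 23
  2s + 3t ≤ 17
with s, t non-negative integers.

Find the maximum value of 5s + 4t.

40

The continuous relaxation peaks at (8.5, 0) with value 42.50; rounding to a feasible lattice point costs some objective.
(s,t)=(8,0): 2·8+5·0=16≤23, 2·8+3·0=16≤17, objective 40.
(s,t)=(7,1): 2·7+5·1=19≤23, 2·7+3·1=17≤17, objective 39.
(s,t)=(7,0): 2·7+5·0=14≤23, 2·7+3·0=14≤17, objective 35.
Maximum is 40 at (s,t)=(8,0).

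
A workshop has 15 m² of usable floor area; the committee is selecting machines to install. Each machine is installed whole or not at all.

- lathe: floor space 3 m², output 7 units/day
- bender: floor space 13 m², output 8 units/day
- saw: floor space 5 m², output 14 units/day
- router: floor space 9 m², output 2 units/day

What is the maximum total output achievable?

21

saw + router: floor space 5 + 9 = 14 ≤ 15, output 14 + 2 = 16.
lathe + saw: floor space 3 + 5 = 8 ≤ 15, output 7 + 14 = 21.
Best is lathe and saw with total output 21.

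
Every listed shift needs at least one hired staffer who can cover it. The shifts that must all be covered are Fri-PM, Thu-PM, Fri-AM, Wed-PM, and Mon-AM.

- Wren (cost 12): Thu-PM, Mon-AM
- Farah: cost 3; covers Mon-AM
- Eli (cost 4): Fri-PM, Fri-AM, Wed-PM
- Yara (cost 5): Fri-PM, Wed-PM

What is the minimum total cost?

The greedy cost-per-new-shift heuristic would pick Eli, Farah, and Wren for 19, but a cheaper cover exists.
Choose Wren and Eli: together they cover Fri-PM, Thu-PM, Fri-AM, Wed-PM, Mon-AM — every shift.
Total cost: 12 + 4 = 16.
No cover costs less than 16.

16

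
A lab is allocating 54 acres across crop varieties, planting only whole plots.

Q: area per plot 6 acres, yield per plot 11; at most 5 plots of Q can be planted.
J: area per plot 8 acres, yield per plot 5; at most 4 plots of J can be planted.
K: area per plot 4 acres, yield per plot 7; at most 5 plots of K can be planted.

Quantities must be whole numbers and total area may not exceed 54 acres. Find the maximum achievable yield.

90

Take 5×Q and 5×K: area 50 ≤ 54, yield 5·11 + 5·7 = 90.
Q has the best ratio (11/6) and is taken to its limit of 5; remaining capacity is filled optimally with the others.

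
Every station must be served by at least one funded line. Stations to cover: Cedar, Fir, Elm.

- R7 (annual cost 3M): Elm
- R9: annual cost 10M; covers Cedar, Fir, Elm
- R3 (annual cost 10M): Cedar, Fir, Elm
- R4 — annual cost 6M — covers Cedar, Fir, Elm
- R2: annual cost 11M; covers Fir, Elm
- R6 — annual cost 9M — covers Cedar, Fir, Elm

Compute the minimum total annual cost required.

6

R4 alone covers Cedar, Fir, Elm — every station.
Total annual cost: 6.
No cover costs less than 6.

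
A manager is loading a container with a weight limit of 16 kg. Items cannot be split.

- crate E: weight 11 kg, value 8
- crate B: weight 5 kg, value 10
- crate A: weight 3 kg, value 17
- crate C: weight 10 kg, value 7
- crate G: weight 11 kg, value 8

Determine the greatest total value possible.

Treat it as a binary knapsack problem.
Take crate B and crate A: weight 5 + 3 = 8 ≤ 16, value 10 + 17 = 27.
No other feasible combination does better.

27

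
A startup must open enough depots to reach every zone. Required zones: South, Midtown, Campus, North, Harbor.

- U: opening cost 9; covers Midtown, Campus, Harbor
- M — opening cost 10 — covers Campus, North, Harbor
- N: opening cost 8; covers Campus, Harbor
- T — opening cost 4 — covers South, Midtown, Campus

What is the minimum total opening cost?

14

Choose M and T: together they cover South, Midtown, Campus, North, Harbor — every zone.
Total opening cost: 10 + 4 = 14.
No cover costs less than 14.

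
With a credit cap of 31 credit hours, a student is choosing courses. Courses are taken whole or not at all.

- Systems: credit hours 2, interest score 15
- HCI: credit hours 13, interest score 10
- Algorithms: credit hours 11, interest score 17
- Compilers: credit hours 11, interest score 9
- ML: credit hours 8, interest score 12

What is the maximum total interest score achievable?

44

Allowing fractional choices, the relaxed optimum would be about 52.2, but courses are indivisible.
Systems + Algorithms + ML: credit hours 2 + 11 + 8 = 21 ≤ 31, interest score 15 + 17 + 12 = 44.
Systems + HCI + Algorithms: credit hours 2 + 13 + 11 = 26 ≤ 31, interest score 15 + 10 + 17 = 42.
Systems + Algorithms + Compilers: credit hours 2 + 11 + 11 = 24 ≤ 31, interest score 15 + 17 + 9 = 41.
Best is Systems, Algorithms, and ML with total interest score 44.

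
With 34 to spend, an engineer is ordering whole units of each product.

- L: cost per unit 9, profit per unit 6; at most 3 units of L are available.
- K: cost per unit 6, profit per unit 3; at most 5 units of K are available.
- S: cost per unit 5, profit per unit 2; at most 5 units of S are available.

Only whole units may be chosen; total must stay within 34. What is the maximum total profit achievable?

21

3×L and 1×S: cost 32 ≤ 34, profit 3·6 + 1·2 = 20.
3×L and 1×K: cost 33 ≤ 34, profit 3·6 + 1·3 = 21.
Best is 21.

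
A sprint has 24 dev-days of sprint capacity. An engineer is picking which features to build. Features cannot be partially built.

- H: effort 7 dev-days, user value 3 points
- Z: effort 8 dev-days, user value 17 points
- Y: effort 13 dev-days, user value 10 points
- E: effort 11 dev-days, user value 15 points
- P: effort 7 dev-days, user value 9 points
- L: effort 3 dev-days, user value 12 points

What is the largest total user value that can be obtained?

Allowing fractional choices, the relaxed optimum would be about 46.6, but features are indivisible.
Z + Y + L: effort 8 + 13 + 3 = 24 ≤ 24, user value 17 + 10 + 12 = 39.
Z + E + L: effort 8 + 11 + 3 = 22 ≤ 24, user value 17 + 15 + 12 = 44.
Z + P + L: effort 8 + 7 + 3 = 18 ≤ 24, user value 17 + 9 + 12 = 38.
Best is Z, E, and L with total user value 44.

44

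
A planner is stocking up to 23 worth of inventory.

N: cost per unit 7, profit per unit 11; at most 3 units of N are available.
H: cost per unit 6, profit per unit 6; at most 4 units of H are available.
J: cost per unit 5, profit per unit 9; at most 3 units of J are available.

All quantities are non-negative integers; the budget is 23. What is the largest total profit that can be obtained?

Take 1×N and 3×J: cost 22 ≤ 23, profit 1·11 + 3·9 = 38.
J has the best ratio (9/5) and is taken to its limit of 3; remaining capacity is filled optimally with the others.

38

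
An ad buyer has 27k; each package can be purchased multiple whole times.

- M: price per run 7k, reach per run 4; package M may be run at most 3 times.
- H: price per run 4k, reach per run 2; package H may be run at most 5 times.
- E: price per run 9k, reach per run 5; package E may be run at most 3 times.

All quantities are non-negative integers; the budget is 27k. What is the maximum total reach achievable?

15

This is a bounded integer knapsack.
Take 3×E: price 27 ≤ 27, reach 3·5 = 15.
No other integer combination yields more.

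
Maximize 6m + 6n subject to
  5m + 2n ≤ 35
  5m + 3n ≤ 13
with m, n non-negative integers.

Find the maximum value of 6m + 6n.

(m,n)=(0,4): 5·0+2·4=8≤35, 5·0+3·4=12≤13, objective 24.
(m,n)=(0,3): 5·0+2·3=6≤35, 5·0+3·3=9≤13, objective 18.
Maximum is 24 at (m,n)=(0,4).

24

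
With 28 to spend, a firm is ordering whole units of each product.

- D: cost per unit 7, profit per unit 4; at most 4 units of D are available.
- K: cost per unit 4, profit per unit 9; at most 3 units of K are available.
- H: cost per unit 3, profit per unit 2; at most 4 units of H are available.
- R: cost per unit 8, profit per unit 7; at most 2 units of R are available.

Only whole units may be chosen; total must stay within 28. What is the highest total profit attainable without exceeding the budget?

41

K has the best ratio (9/4); taking only K gives at most 3×9 = 27 (stopped by the supply cap of 3).
Mixing does better — 3×K and 2×R: cost 28 ≤ 28, profit 3·9 + 2·7 = 41.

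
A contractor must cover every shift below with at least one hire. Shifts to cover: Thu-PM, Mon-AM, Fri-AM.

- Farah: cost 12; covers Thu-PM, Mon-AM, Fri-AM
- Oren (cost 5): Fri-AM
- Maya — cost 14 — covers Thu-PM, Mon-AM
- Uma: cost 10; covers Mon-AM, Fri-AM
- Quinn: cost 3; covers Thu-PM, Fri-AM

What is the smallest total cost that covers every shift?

12

This is a weighted set-cover instance.
Farah alone covers Thu-PM, Mon-AM, Fri-AM — every shift.
Total cost: 12.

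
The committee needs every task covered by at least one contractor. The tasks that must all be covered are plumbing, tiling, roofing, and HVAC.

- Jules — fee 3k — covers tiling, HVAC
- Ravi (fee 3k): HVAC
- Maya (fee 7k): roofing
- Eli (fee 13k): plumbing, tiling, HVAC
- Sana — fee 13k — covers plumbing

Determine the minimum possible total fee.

Choose Maya and Eli: together they cover plumbing, tiling, roofing, HVAC — every task.
Total fee: 7 + 13 = 20.

20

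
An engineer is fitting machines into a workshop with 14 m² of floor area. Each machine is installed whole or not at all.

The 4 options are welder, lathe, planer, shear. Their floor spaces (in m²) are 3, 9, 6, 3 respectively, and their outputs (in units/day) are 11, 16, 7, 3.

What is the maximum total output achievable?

Allowing fractional choices, the relaxed optimum would be about 29.3, but machines are indivisible.
welder + lathe: floor space 3 + 9 = 12 ≤ 14, output 11 + 16 = 27.
welder + planer + shear: floor space 3 + 6 + 3 = 12 ≤ 14, output 11 + 7 + 3 = 21.
lathe + shear: floor space 9 + 3 = 12 ≤ 14, output 16 + 3 = 19.
Best is welder and lathe with total output 27.

27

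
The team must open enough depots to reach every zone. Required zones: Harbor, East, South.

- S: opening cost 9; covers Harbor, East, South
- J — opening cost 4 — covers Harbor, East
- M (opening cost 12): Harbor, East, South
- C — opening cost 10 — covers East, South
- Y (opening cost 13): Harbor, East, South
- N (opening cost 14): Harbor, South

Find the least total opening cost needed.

9

S alone covers Harbor, East, South — every zone.
Total opening cost: 9.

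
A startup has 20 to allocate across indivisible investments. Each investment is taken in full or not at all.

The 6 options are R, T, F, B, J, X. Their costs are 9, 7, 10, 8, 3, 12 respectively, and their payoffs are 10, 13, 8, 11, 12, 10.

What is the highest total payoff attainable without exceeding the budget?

36

Take T, B, and J: cost 7 + 8 + 3 = 18 ≤ 20, payoff 13 + 11 + 12 = 36.
No other feasible combination does better.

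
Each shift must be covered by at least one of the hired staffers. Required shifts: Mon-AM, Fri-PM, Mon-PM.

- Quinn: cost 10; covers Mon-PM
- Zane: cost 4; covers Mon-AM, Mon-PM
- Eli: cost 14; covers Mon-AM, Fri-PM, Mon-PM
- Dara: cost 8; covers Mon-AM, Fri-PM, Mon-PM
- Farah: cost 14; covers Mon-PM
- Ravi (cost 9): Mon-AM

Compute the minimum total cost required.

8

The greedy cost-per-new-shift heuristic would pick Zane and Dara for 12, but a cheaper cover exists.
Dara alone covers Mon-AM, Fri-PM, Mon-PM — every shift.
Total cost: 8.
No cover costs less than 8.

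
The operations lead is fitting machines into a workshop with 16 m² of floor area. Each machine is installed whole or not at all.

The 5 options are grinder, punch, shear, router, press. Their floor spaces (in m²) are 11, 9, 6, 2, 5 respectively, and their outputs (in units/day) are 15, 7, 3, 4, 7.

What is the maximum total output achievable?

22

Allowing fractional choices, the relaxed optimum would be about 23.3, but machines are indivisible.
punch + router + press: floor space 9 + 2 + 5 = 16 ≤ 16, output 7 + 4 + 7 = 18.
grinder + router: floor space 11 + 2 = 13 ≤ 16, output 15 + 4 = 19.
grinder + press: floor space 11 + 5 = 16 ≤ 16, output 15 + 7 = 22.
Best is grinder and press with total output 22.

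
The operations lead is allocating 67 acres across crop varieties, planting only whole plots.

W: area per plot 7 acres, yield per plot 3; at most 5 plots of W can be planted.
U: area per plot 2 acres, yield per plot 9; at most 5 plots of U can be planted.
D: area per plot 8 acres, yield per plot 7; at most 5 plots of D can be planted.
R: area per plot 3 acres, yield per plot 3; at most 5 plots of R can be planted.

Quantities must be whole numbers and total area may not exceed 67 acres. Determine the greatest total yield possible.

95

U has the best ratio (9/2); taking only U gives at most 5×9 = 45 (stopped by the supply cap of 5).
Mixing does better — 5×U, 5×D, and 5×R: area 65 ≤ 67, yield 5·9 + 5·7 + 5·3 = 95.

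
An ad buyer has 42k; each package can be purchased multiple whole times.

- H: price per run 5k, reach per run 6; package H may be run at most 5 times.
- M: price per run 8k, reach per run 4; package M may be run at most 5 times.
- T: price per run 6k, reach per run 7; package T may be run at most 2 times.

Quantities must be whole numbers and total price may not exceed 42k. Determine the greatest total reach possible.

5×H and 2×T: price 37 ≤ 42, reach 5·6 + 2·7 = 44.
4×H, 1×M, and 2×T: price 40 ≤ 42, reach 4·6 + 1·4 + 2·7 = 42.
Best is 44.

44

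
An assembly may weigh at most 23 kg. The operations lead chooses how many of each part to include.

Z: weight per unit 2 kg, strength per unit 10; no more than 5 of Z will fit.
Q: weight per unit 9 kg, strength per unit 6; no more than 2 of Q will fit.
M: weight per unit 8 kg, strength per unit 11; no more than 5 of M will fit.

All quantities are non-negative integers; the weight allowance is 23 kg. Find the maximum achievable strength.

Z has the best ratio (10/2); taking only Z gives at most 5×10 = 50 (stopped by the supply cap of 5).
Mixing does better — 5×Z and 1×M: weight 18 ≤ 23, strength 5·10 + 1·11 = 61.

61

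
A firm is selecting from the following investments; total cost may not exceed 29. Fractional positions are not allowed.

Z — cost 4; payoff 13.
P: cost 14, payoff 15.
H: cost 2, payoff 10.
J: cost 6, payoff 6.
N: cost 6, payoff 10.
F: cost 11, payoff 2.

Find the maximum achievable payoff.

48

Z + P + H + N: cost 4 + 14 + 2 + 6 = 26 ≤ 29, payoff 13 + 15 + 10 + 10 = 48.
P + H + J + N: cost 14 + 2 + 6 + 6 = 28 ≤ 29, payoff 15 + 10 + 6 + 10 = 41.
Z + P + H + J: cost 4 + 14 + 2 + 6 = 26 ≤ 29, payoff 13 + 15 + 10 + 6 = 44.
Best is Z, P, H, and N with total payoff 48.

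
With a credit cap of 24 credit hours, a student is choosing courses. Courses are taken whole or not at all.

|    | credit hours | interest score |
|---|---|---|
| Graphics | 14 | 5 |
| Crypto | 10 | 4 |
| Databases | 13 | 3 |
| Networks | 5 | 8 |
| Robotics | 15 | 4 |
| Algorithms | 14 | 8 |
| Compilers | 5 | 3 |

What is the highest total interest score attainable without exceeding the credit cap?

Networks + Algorithms + Compilers: credit hours 5 + 14 + 5 = 24 ≤ 24, interest score 8 + 8 + 3 = 19.
Graphics + Networks + Compilers: credit hours 14 + 5 + 5 = 24 ≤ 24, interest score 5 + 8 + 3 = 16.
Networks + Algorithms: credit hours 5 + 14 = 19 ≤ 24, interest score 8 + 8 = 16.
Best is Networks, Algorithms, and Compilers with total interest score 19.

19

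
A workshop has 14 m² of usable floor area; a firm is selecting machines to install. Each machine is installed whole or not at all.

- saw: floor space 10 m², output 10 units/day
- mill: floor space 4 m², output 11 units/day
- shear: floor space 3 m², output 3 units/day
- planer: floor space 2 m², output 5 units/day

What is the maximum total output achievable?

21

Allowing fractional choices, the relaxed optimum would be about 24.0, but machines are indivisible.
mill + planer: floor space 4 + 2 = 6 ≤ 14, output 11 + 5 = 16.
mill + shear + planer: floor space 4 + 3 + 2 = 9 ≤ 14, output 11 + 3 + 5 = 19.
saw + mill: floor space 10 + 4 = 14 ≤ 14, output 10 + 11 = 21.
Best is saw and mill with total output 21.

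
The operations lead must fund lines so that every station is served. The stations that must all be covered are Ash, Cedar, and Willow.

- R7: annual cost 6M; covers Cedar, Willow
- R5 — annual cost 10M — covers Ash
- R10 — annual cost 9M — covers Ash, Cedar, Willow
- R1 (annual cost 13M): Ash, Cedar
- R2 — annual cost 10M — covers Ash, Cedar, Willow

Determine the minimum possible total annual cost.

9

The greedy cost-per-new-station heuristic would pick R7 and R10 for 15, but a cheaper cover exists.
R10 alone covers Ash, Cedar, Willow — every station.
Total annual cost: 9.
No cover costs less than 9.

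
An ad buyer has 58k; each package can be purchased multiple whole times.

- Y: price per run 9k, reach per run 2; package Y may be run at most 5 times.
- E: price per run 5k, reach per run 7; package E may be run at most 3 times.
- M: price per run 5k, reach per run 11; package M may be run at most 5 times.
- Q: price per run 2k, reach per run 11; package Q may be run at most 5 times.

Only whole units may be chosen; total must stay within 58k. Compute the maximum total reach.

This is a bounded integer knapsack.
1×Y, 2×E, 5×M, and 5×Q: price 54 ≤ 58, reach 1·2 + 2·7 + 5·11 + 5·11 = 126.
3×E, 5×M, and 5×Q: price 50 ≤ 58, reach 3·7 + 5·11 + 5·11 = 131.
Best is 131.

131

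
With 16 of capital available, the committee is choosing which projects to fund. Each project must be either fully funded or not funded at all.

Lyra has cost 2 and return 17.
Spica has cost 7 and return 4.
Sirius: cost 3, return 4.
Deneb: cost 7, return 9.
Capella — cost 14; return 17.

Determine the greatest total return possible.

34

This is a 0-1 knapsack instance.
Lyra + Sirius + Deneb: cost 2 + 3 + 7 = 12 ≤ 16, return 17 + 4 + 9 = 30.
Lyra + Capella: cost 2 + 14 = 16 ≤ 16, return 17 + 17 = 34.
Lyra + Spica + Deneb: cost 2 + 7 + 7 = 16 ≤ 16, return 17 + 4 + 9 = 30.
Best is Lyra and Capella with total return 34.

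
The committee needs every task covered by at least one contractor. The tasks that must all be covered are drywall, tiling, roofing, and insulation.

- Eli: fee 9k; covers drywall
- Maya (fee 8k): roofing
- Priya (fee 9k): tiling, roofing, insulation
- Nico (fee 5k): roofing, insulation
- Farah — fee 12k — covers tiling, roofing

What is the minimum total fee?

The greedy cost-per-new-task heuristic would pick Nico, Eli, and Priya for 23, but a cheaper cover exists.
Choose Eli and Priya: together they cover drywall, tiling, roofing, insulation — every task.
Total fee: 9 + 9 = 18.
No cover costs less than 18.

18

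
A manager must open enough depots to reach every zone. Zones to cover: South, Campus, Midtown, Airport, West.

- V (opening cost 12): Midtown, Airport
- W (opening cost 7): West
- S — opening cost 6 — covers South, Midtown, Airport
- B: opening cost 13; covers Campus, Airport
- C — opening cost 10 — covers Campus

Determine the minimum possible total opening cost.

23

Choose W, S, and C: together they cover South, Campus, Midtown, Airport, West — every zone.
Total opening cost: 7 + 6 + 10 = 23.
No cover costs less than 23.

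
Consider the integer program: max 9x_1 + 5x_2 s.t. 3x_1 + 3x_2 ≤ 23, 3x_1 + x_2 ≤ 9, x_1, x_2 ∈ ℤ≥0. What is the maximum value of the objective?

(x_1,x_2)=(1,6): 3·1+3·6=21≤23, 3·1+1·6=9≤9, objective 39.
(x_1,x_2)=(0,7): 3·0+3·7=21≤23, 3·0+1·7=7≤9, objective 35.
(x_1,x_2)=(1,5): 3·1+3·5=18≤23, 3·1+1·5=8≤9, objective 34.
No feasible integer point exceeds 39.

39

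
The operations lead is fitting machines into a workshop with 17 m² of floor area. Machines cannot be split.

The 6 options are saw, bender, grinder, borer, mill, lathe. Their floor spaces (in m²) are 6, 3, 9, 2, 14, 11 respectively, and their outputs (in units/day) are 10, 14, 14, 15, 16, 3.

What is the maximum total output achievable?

43

Allowing fractional choices, the relaxed optimum would be about 48.3, but machines are indivisible.
bender + grinder + borer: floor space 3 + 9 + 2 = 14 ≤ 17, output 14 + 14 + 15 = 43.
saw + bender + borer: floor space 6 + 3 + 2 = 11 ≤ 17, output 10 + 14 + 15 = 39.
Best is bender, grinder, and borer with total output 43.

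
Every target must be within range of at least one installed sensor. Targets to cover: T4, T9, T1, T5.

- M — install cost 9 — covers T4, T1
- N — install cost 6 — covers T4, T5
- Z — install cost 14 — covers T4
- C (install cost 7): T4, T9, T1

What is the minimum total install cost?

Choose N and C: together they cover T4, T9, T1, T5 — every target.
Total install cost: 6 + 7 = 13.
No cover costs less than 13.

13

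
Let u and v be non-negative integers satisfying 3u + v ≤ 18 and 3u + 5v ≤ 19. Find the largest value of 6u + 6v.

36

(u,v)=(6,0): 3·6+1·0=18≤18, 3·6+5·0=18≤19, objective 36.
(u,v)=(5,0): 3·5+1·0=15≤18, 3·5+5·0=15≤19, objective 30.
(u,v)=(4,1): 3·4+1·1=13≤18, 3·4+5·1=17≤19, objective 30.
(u,v)=(4,0): 3·4+1·0=12≤18, 3·4+5·0=12≤19, objective 24.
The best lattice point is (6,0), giving 36.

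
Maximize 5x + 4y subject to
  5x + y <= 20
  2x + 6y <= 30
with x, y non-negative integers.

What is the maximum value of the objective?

31

The continuous relaxation peaks at (3.21, 3.93) with value 31.79; rounding to a feasible lattice point costs some objective.
(x,y)=(3,4) is feasible, giving 31.
(x,y)=(3,3) is feasible, giving 27.
Maximum is 31 at (x,y)=(3,4).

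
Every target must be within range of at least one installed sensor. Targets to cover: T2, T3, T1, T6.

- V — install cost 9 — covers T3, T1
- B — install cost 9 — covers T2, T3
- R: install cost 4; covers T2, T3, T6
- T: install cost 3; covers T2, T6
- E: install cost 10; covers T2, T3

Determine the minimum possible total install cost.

12

This is an integer covering problem.
The greedy cost-per-new-target heuristic would pick R and V for 13, but a cheaper cover exists.
Choose V and T: together they cover T2, T3, T1, T6 — every target.
Total install cost: 9 + 3 = 12.
No cover costs less than 12.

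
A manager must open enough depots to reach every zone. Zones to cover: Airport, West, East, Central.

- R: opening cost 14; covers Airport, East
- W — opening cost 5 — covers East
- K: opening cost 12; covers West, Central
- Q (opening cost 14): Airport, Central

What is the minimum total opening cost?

26

The greedy cost-per-new-zone heuristic would pick W, K, and R for 31, but a cheaper cover exists.
Choose R and K: together they cover Airport, West, East, Central — every zone.
Total opening cost: 14 + 12 = 26.
No cover costs less than 26.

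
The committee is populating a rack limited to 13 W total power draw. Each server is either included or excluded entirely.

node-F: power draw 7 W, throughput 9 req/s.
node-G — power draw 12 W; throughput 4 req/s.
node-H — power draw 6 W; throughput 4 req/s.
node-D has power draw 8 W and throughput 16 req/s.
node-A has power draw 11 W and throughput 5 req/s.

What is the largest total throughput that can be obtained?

Take node-D: power draw 8 ≤ 13, throughput 16.
No other feasible combination does better.

16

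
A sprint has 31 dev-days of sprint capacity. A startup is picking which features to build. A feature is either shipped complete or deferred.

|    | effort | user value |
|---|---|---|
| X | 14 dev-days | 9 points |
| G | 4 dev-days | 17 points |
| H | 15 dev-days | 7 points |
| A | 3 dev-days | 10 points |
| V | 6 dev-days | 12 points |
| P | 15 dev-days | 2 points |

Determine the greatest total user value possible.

48

This is a 0-1 knapsack instance.
Take X, G, A, and V: effort 14 + 4 + 3 + 6 = 27 ≤ 31, user value 9 + 17 + 10 + 12 = 48.
No other feasible combination does better.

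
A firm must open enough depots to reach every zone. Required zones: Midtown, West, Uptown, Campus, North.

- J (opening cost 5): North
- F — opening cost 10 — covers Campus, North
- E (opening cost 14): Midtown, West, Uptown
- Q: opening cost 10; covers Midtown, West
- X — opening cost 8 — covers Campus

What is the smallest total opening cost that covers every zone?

The greedy cost-per-new-zone heuristic would pick E, J, and X for 27, but a cheaper cover exists.
Choose F and E: together they cover Midtown, West, Uptown, Campus, North — every zone.
Total opening cost: 10 + 14 = 24.
No cover costs less than 24.

24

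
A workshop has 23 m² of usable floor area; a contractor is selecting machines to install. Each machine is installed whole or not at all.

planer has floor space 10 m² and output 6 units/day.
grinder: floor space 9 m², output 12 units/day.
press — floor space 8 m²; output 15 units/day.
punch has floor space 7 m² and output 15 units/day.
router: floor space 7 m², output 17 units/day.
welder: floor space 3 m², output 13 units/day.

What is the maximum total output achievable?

Take press, punch, and router: floor space 8 + 7 + 7 = 22 ≤ 23, output 15 + 15 + 17 = 47.
No other feasible combination does better.

47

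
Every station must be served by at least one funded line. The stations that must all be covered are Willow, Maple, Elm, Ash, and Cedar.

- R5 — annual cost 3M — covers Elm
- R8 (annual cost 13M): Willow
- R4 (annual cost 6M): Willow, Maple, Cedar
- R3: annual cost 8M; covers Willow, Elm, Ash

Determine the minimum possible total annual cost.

14

This is an integer covering problem.
Choose R4 and R3: together they cover Willow, Maple, Elm, Ash, Cedar — every station.
Total annual cost: 6 + 8 = 14.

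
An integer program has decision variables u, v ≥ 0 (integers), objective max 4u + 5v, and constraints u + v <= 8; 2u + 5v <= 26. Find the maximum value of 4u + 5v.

(u,v)=(5,3): 1·5+1·3=8≤8, 2·5+5·3=25≤26, objective 35.
(u,v)=(6,2): 1·6+1·2=8≤8, 2·6+5·2=22≤26, objective 34.
(u,v)=(3,4): 1·3+1·4=7≤8, 2·3+5·4=26≤26, objective 32.
The best lattice point is (5,3), giving 35.

35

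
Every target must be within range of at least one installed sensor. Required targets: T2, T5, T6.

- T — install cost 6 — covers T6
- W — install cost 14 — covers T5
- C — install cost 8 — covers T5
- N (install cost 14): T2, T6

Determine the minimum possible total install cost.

This is a weighted set-cover instance.
The greedy cost-per-new-target heuristic would pick T, C, and N for 28, but a cheaper cover exists.
Choose C and N: together they cover T2, T5, T6 — every target.
Total install cost: 8 + 14 = 22.
No cover costs less than 22.

22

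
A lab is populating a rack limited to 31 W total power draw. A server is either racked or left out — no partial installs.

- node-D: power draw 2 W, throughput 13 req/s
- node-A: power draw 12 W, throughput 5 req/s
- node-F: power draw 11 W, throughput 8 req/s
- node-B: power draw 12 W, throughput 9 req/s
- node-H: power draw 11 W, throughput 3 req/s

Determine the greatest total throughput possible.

Allowing fractional choices, the relaxed optimum would be about 32.5, but servers are indivisible.
node-D + node-A + node-B: power draw 2 + 12 + 12 = 26 ≤ 31, throughput 13 + 5 + 9 = 27.
node-D + node-A + node-F: power draw 2 + 12 + 11 = 25 ≤ 31, throughput 13 + 5 + 8 = 26.
node-D + node-F + node-B: power draw 2 + 11 + 12 = 25 ≤ 31, throughput 13 + 8 + 9 = 30.
Best is node-D, node-F, and node-B with total throughput 30.

30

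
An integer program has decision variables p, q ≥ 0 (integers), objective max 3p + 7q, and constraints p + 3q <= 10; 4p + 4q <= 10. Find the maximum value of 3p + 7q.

(p,q)=(0,2): 1·0+3·2=6≤10, 4·0+4·2=8≤10, objective 14.
(p,q)=(1,1): 1·1+3·1=4≤10, 4·1+4·1=8≤10, objective 10.
(p,q)=(0,1): 1·0+3·1=3≤10, 4·0+4·1=4≤10, objective 7.
No feasible integer point exceeds 14.

14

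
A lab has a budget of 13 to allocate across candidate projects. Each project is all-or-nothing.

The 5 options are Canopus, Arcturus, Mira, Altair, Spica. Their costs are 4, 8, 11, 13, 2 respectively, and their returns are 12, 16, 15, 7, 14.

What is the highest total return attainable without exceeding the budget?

30

This is an integer program with binary decision variables.
Take Arcturus and Spica: cost 8 + 2 = 10 ≤ 13, return 16 + 14 = 30.
No other feasible combination does better.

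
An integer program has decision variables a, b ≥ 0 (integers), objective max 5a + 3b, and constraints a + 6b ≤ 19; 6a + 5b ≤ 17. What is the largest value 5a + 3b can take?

13

Relaxing integrality, the LP optimum is 14.17 at (a,b) = (2.83, 0), which is not an integer point.
(a,b)=(2,1): 1·2+6·1=8≤19, 6·2+5·1=17≤17, objective 13.
(a,b)=(1,2): 1·1+6·2=13≤19, 6·1+5·2=16≤17, objective 11.
(a,b)=(2,0): 1·2+6·0=2≤19, 6·2+5·0=12≤17, objective 10.
The best lattice point is (2,1), giving 13.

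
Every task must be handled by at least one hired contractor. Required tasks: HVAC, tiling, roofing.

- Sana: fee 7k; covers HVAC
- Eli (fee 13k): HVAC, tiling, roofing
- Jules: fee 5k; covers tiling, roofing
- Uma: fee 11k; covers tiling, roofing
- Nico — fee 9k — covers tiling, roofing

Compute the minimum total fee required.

12

Choose Sana and Jules: together they cover HVAC, tiling, roofing — every task.
Total fee: 7 + 5 = 12.
No cover costs less than 12.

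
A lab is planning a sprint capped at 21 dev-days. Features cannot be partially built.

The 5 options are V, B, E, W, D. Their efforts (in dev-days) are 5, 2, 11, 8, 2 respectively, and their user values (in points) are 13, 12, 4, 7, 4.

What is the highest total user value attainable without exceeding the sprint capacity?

36

V + B + W + D: effort 5 + 2 + 8 + 2 = 17 ≤ 21, user value 13 + 12 + 7 + 4 = 36.
V + B + E + D: effort 5 + 2 + 11 + 2 = 20 ≤ 21, user value 13 + 12 + 4 + 4 = 33.
Best is V, B, W, and D with total user value 36.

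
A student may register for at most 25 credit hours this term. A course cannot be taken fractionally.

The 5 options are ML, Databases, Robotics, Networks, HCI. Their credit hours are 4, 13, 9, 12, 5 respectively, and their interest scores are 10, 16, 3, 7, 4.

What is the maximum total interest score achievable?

This is a 0-1 knapsack instance.
Allowing fractional choices, the relaxed optimum would be about 31.8, but courses are indivisible.
ML + Databases: credit hours 4 + 13 = 17 ≤ 25, interest score 10 + 16 = 26.
Databases + Networks: credit hours 13 + 12 = 25 ≤ 25, interest score 16 + 7 = 23.
ML + Databases + HCI: credit hours 4 + 13 + 5 = 22 ≤ 25, interest score 10 + 16 + 4 = 30.
Best is ML, Databases, and HCI with total interest score 30.

30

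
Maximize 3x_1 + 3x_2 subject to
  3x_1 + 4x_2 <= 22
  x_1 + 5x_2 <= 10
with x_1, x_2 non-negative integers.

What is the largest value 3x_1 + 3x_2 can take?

21

The continuous relaxation peaks at (7.33, 0) with value 22.00; rounding to a feasible lattice point costs some objective.
(x_1,x_2)=(7,0): 3·7+4·0=21≤22, 1·7+5·0=7≤10, objective 21.
(x_1,x_2)=(6,0): 3·6+4·0=18≤22, 1·6+5·0=6≤10, objective 18.
Maximum is 21 at (x_1,x_2)=(7,0).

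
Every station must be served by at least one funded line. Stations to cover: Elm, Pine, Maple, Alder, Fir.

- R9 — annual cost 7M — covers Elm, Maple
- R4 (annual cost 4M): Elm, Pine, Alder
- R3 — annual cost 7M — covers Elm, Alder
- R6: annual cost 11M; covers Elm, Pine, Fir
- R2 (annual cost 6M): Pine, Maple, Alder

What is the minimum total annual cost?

This is an integer covering problem.
The greedy cost-per-new-station heuristic would pick R4, R2, and R6 for 21, but a cheaper cover exists.
Choose R6 and R2: together they cover Elm, Pine, Maple, Alder, Fir — every station.
Total annual cost: 11 + 6 = 17.
No cover costs less than 17.

17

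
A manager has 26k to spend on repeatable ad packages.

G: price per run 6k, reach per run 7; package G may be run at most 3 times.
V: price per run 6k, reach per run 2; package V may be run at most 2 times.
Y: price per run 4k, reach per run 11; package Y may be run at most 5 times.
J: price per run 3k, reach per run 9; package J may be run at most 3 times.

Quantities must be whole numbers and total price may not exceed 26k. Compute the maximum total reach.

This is a bounded integer knapsack.
J has the best ratio (9/3); taking only J gives at most 3×9 = 27 (stopped by the supply cap of 3).
Mixing does better — 5×Y and 2×J: price 26 ≤ 26, reach 5·11 + 2·9 = 73.

73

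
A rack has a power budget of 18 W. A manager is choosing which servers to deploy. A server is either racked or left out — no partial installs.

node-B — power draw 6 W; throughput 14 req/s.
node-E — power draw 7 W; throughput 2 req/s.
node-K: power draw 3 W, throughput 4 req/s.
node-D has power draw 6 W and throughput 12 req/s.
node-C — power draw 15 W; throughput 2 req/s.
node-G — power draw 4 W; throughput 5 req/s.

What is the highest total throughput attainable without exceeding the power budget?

31

Allowing fractional choices, the relaxed optimum would be about 33.8, but servers are indivisible.
node-B + node-D: power draw 6 + 6 = 12 ≤ 18, throughput 14 + 12 = 26.
node-B + node-D + node-G: power draw 6 + 6 + 4 = 16 ≤ 18, throughput 14 + 12 + 5 = 31.
node-B + node-K + node-D: power draw 6 + 3 + 6 = 15 ≤ 18, throughput 14 + 4 + 12 = 30.
Best is node-B, node-D, and node-G with total throughput 31.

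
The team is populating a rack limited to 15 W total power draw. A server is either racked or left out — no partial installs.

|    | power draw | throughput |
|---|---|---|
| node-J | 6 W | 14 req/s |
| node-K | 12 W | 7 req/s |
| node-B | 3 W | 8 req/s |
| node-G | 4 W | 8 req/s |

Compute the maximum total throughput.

30

Take node-J, node-B, and node-G: power draw 6 + 3 + 4 = 13 ≤ 15, throughput 14 + 8 + 8 = 30.
No other feasible combination does better.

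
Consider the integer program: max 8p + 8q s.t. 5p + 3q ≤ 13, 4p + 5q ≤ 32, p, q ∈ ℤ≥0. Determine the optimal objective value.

32

(p,q)=(0,4): 5·0+3·4=12≤13, 4·0+5·4=20≤32, objective 32.
(p,q)=(0,3): 5·0+3·3=9≤13, 4·0+5·3=15≤32, objective 24.
No feasible integer point exceeds 32.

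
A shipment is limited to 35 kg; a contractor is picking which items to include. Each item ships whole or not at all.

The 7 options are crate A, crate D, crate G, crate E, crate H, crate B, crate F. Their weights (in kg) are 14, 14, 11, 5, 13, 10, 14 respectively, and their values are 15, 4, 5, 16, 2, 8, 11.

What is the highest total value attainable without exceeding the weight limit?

crate A + crate E + crate F: weight 14 + 5 + 14 = 33 ≤ 35, value 15 + 16 + 11 = 42.
crate A + crate G + crate E: weight 14 + 11 + 5 = 30 ≤ 35, value 15 + 5 + 16 = 36.
crate A + crate E + crate B: weight 14 + 5 + 10 = 29 ≤ 35, value 15 + 16 + 8 = 39.
Best is crate A, crate E, and crate F with total value 42.

42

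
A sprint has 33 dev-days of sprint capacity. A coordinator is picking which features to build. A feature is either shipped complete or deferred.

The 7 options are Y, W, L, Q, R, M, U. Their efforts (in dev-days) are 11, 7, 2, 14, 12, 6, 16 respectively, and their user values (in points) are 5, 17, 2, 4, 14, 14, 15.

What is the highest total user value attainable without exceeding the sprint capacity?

Take W, L, M, and U: effort 7 + 2 + 6 + 16 = 31 ≤ 33, user value 17 + 2 + 14 + 15 = 48.
No other feasible combination does better.

48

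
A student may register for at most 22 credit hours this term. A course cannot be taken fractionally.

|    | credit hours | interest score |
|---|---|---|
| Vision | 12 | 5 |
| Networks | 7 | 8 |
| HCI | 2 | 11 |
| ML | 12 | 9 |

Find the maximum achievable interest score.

This is a 0-1 knapsack instance.
Take Networks, HCI, and ML: credit hours 7 + 2 + 12 = 21 ≤ 22, interest score 8 + 11 + 9 = 28.
No other feasible combination does better.

28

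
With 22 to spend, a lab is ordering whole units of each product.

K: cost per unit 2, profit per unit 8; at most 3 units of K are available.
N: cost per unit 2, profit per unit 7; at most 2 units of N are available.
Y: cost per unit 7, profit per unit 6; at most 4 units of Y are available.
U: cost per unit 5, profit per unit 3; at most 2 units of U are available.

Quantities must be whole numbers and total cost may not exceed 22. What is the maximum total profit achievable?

Take 3×K, 2×N, 1×Y, and 1×U: cost 22 ≤ 22, profit 3·8 + 2·7 + 1·6 + 1·3 = 47.
K has the best ratio (8/2) and is taken to its limit of 3; remaining capacity is filled optimally with the others.

47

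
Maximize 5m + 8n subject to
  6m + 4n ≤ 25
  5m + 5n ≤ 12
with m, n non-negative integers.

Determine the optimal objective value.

The continuous relaxation peaks at (0, 2.4) with value 19.20; rounding to a feasible lattice point costs some objective.
(m,n)=(0,2): 6·0+4·2=8≤25, 5·0+5·2=10≤12, objective 16.
(m,n)=(1,1): 6·1+4·1=10≤25, 5·1+5·1=10≤12, objective 13.
(m,n)=(0,1): 6·0+4·1=4≤25, 5·0+5·1=5≤12, objective 8.
Maximum is 16 at (m,n)=(0,2).

16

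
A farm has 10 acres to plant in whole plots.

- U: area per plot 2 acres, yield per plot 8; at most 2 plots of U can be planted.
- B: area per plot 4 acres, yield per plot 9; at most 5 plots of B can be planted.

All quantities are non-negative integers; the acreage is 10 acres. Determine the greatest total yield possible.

This is a bounded integer knapsack.
Take 1×U and 2×B: area 10 ≤ 10, yield 1·8 + 2·9 = 26.
No other integer combination yields more.

26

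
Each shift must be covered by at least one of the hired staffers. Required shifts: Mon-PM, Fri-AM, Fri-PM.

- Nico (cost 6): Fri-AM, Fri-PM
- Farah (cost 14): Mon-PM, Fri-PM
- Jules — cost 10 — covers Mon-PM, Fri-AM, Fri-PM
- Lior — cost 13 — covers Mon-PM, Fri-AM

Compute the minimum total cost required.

10

This is an integer covering problem.
Jules alone covers Mon-PM, Fri-AM, Fri-PM — every shift.
Total cost: 10.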